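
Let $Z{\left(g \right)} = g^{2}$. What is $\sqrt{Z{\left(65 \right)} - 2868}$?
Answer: $\sqrt{1357} \approx 36.837$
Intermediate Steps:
$\sqrt{Z{\left(65 \right)} - 2868} = \sqrt{65^{2} - 2868} = \sqrt{4225 - 2868} = \sqrt{1357}$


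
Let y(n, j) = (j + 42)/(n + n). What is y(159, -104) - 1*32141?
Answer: -5110450/159 ≈ -32141.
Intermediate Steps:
y(n, j) = (42 + j)/(2*n) (y(n, j) = (42 + j)/((2*n)) = (42 + j)*(1/(2*n)) = (42 + j)/(2*n))
y(159, -104) - 1*32141 = (1/2)*(42 - 104)/159 - 1*32141 = (1/2)*(1/159)*(-62) - 32141 = -31/159 - 32141 = -5110450/159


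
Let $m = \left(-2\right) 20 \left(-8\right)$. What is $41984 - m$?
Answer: $41664$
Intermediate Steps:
$m = 320$ ($m = \left(-40\right) \left(-8\right) = 320$)
$41984 - m = 41984 - 320 = 41664$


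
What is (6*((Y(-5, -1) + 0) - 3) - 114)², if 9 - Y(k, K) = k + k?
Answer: 324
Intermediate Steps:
Y(k, K) = 9 - 2*k (Y(k, K) = 9 - (k + k) = 9 - 2*k)
(6*((Y(-5, -1) + 0) - 3) - 114)² = (6*(((9 - 2*(-5)) + 0) - 3) - 114)² = (6*(((9 + 10) + 0) - 3) - 114)² = (6*((19 + 0) - 3) - 114)² = (6*(19 - 3) - 114)² = (6*16 - 114)² = (96 - 114)² = (-18)² = 324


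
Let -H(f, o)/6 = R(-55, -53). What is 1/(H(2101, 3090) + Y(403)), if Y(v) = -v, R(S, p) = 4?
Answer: -1/427 ≈ -0.0023419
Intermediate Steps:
H(f, o) = -24 (H(f, o) = -6*4 = -24)
1/(H(2101, 3090) + Y(403)) = 1/(-24 - 1*403) = 1/(-24 - 403) = 1/(-427) = -1/427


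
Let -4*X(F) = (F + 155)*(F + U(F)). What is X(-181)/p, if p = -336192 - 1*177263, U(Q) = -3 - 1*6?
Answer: 247/102691 ≈ 0.0024053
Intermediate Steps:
U(Q) = -9 (U(Q) = -3 - 6 = -9)
X(F) = -(-9 + F)*(155 + F)/4 (X(F) = -(F + 155)*(F - 9)/4 = -(155 + F)*(-9 + F)/4 = -(-9 + F)*(155 + F)/4)
p = -513455 (p = -336192 - 177263 = -513455)
X(-181)/p = (1395/4 - 73/2*(-181) - ¼*(-181)²)/(-513455) = (1395/4 + 13213/2 - ¼*32761)*(-1/513455) = (1395/4 + 13213/2 - 32761/4)*(-1/513455) = -1235*(-1/513455) = 247/102691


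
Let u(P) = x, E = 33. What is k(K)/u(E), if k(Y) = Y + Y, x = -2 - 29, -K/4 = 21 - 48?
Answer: -216/31 ≈ -6.9677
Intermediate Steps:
K = 108 (K = -4*(21 - 48) = -4*(-27) = 108)
x = -31
k(Y) = 2*Y
u(P) = -31
k(K)/u(E) = (2*108)/(-31) = 216*(-1/31) = -216/31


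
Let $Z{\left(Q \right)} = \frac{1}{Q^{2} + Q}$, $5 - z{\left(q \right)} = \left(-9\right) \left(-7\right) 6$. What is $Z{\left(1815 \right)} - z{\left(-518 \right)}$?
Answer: $\frac{1229422921}{3296040} \approx 373.0$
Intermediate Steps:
$z{\left(q \right)} = -373$ ($z{\left(q \right)} = 5 - \left(-9\right) \left(-7\right) 6 = 5 - 63 \cdot 6 = 5 - 378 = -373$)
$Z{\left(Q \right)} = \frac{1}{Q + Q^{2}}$
$Z{\left(1815 \right)} - z{\left(-518 \right)} = \frac{1}{1815 \left(1 + 1815\right)} - -373 = \frac{1}{1815 \cdot 1816} + 373 = \frac{1}{1815} \cdot \frac{1}{1816} + 373 = \frac{1}{3296040} + 373 = \frac{1229422921}{3296040}$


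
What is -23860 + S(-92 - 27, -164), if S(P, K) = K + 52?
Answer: -23972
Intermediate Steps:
S(P, K) = 52 + K
-23860 + S(-92 - 27, -164) = -23860 + (52 - 164) = -23860 - 112 = -23972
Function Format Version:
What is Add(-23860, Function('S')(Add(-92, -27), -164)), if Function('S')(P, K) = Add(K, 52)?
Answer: -23972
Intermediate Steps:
Function('S')(P, K) = Add(52, K)
Add(-23860, Function('S')(Add(-92, -27), -164)) = Add(-23860, Add(52, -164)) = Add(-23860, -112) = -23972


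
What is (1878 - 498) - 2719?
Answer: -1339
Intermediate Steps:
(1878 - 498) - 2719 = 1380 - 2719 = -1339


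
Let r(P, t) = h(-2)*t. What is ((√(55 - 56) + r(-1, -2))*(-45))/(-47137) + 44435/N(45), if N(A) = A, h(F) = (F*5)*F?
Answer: 418890319/424233 + 45*I/47137 ≈ 987.41 + 0.00095466*I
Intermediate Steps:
h(F) = 5*F² (h(F) = (5*F)*F = 5*F²)
r(P, t) = 20*t (r(P, t) = (5*(-2)²)*t = (5*4)*t = 20*t)
((√(55 - 56) + r(-1, -2))*(-45))/(-47137) + 44435/N(45) = ((√(55 - 56) + 20*(-2))*(-45))/(-47137) + 44435/45 = ((√(-1) - 40)*(-45))*(-1/47137) + 44435*(1/45) = ((I - 40)*(-45))*(-1/47137) + 8887/9 = ((-40 + I)*(-45))*(-1/47137) + 8887/9 = (1800 - 45*I)*(-1/47137) + 8887/9 = (-1800/47137 + 45*I/47137) + 8887/9 = 418890319/424233 + 45*I/47137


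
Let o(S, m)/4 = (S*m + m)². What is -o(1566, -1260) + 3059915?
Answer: -15593334285685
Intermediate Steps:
o(S, m) = 4*(m + S*m)² (o(S, m) = 4*(S*m + m)² = 4*(m + S*m)²)
-o(1566, -1260) + 3059915 = -4*(-1260)²*(1 + 1566)² + 3059915 = -4*1587600*1567² + 3059915 = -4*1587600*2455489 + 3059915 = -1*15593337345600 + 3059915 = -15593337345600 + 3059915 = -15593334285685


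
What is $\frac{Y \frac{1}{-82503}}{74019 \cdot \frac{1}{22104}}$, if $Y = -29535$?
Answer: $\frac{2198120}{20561581} \approx 0.1069$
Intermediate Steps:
$\frac{Y \frac{1}{-82503}}{74019 \cdot \frac{1}{22104}} = \frac{\left(-29535\right) \frac{1}{-82503}}{74019 \cdot \frac{1}{22104}} = \frac{\left(-29535\right) \left(- \frac{1}{82503}\right)}{74019 \cdot \frac{1}{22104}} = \frac{9845}{27501 \cdot \frac{24673}{7368}} = \frac{9845}{27501} \cdot \frac{7368}{24673} = \frac{2198120}{20561581}$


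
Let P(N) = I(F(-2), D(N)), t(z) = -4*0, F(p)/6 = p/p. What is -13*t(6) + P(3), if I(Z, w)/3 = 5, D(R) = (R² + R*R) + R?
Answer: 15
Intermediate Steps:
F(p) = 6 (F(p) = 6*(p/p) = 6*1 = 6)
D(R) = R + 2*R² (D(R) = (R² + R²) + R = 2*R² + R = R + 2*R²)
t(z) = 0
I(Z, w) = 15 (I(Z, w) = 3*5 = 15)
P(N) = 15
-13*t(6) + P(3) = -13*0 + 15 = 0 + 15 = 15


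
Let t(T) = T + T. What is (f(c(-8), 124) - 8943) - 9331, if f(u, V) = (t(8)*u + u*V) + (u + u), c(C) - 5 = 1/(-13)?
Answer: -228474/13 ≈ -17575.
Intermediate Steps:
c(C) = 64/13 (c(C) = 5 + 1/(-13) = 5 - 1/13 = 64/13)
t(T) = 2*T
f(u, V) = 18*u + V*u (f(u, V) = ((2*8)*u + u*V) + (u + u) = (16*u + V*u) + 2*u = 18*u + V*u)
(f(c(-8), 124) - 8943) - 9331 = (64*(18 + 124)/13 - 8943) - 9331 = ((64/13)*142 - 8943) - 9331 = (9088/13 - 8943) - 9331 = -107171/13 - 9331 = -228474/13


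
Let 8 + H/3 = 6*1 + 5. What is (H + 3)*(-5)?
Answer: -60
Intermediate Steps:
H = 9 (H = -24 + 3*(6*1 + 5) = -24 + 3*(6 + 5) = -24 + 3*11 = -24 + 33 = 9)
(H + 3)*(-5) = (9 + 3)*(-5) = 12*(-5) = -60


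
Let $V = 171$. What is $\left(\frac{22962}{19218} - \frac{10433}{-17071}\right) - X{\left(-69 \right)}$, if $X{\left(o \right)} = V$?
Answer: $- \frac{9251261007}{54678413} \approx -169.19$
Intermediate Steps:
$X{\left(o \right)} = 171$
$\left(\frac{22962}{19218} - \frac{10433}{-17071}\right) - X{\left(-69 \right)} = \left(\frac{22962}{19218} - \frac{10433}{-17071}\right) - 171 = \left(22962 \cdot \frac{1}{19218} - - \frac{10433}{17071}\right) - 171 = \left(\frac{3827}{3203} + \frac{10433}{17071}\right) - 171 = \frac{98747616}{54678413} - 171 = - \frac{9251261007}{54678413}$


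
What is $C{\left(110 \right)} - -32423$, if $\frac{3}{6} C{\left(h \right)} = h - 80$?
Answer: $32483$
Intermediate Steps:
$C{\left(h \right)} = -160 + 2 h$ ($C{\left(h \right)} = 2 \left(h - 80\right) = 2 \left(-80 + h\right) = -160 + 2 h$)
$C{\left(110 \right)} - -32423 = \left(-160 + 2 \cdot 110\right) - -32423 = \left(-160 + 220\right) + 32423 = 60 + 32423 = 32483$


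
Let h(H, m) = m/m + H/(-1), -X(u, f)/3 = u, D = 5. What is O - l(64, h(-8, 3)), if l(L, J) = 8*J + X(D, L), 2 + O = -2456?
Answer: -2515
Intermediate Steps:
X(u, f) = -3*u
O = -2458 (O = -2 - 2456 = -2458)
h(H, m) = 1 - H (h(H, m) = 1 + H*(-1) = 1 - H)
l(L, J) = -15 + 8*J (l(L, J) = 8*J - 3*5 = 8*J - 15 = -15 + 8*J)
O - l(64, h(-8, 3)) = -2458 - (-15 + 8*(1 - 1*(-8))) = -2458 - (-15 + 8*(1 + 8)) = -2458 - (-15 + 8*9) = -2458 - (-15 + 72) = -2458 - 1*57 = -2458 - 57 = -2515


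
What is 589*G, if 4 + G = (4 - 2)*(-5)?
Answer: -8246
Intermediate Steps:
G = -14 (G = -4 + (4 - 2)*(-5) = -4 + 2*(-5) = -4 - 10 = -14)
589*G = 589*(-14) = -8246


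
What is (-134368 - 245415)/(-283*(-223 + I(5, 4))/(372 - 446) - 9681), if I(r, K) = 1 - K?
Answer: 14051971/390176 ≈ 36.014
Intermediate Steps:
(-134368 - 245415)/(-283*(-223 + I(5, 4))/(372 - 446) - 9681) = (-134368 - 245415)/(-283*(-223 + (1 - 1*4))/(372 - 446) - 9681) = -379783/(-283*(-223 + (1 - 4))/(-74) - 9681) = -379783/(-283*(-223 - 3)*(-1)/74 - 9681) = -379783/(-(-63958)*(-1)/74 - 9681) = -379783/(-283*113/37 - 9681) = -379783/(-31979/37 - 9681) = -379783/(-390176/37) = -379783*(-37/390176) = 14051971/390176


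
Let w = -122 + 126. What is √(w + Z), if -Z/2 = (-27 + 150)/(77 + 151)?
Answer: √4218/38 ≈ 1.7091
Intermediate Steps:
w = 4
Z = -41/38 (Z = -2*(-27 + 150)/(77 + 151) = -246/228 = -2*41/76 = -41/38 ≈ -1.0789)
√(w + Z) = √(4 - 41/38) = √(111/38) = √4218/38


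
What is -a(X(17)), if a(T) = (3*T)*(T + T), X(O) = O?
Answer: -1734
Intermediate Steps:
a(T) = 6*T² (a(T) = (3*T)*(2*T) = 6*T²)
-a(X(17)) = -6*17² = -6*289 = -1*1734 = -1734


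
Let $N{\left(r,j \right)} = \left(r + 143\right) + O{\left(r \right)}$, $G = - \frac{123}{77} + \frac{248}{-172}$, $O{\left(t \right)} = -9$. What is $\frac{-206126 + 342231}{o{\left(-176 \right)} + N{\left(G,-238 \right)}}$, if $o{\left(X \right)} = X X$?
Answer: $\frac{450643655}{102995147} \approx 4.3754$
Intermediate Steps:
$G = - \frac{10063}{3311}$ ($G = \left(-123\right) \frac{1}{77} + 248 \left(- \frac{1}{172}\right) = - \frac{123}{77} - \frac{62}{43} = - \frac{10063}{3311} \approx -3.0393$)
$N{\left(r,j \right)} = 134 + r$ ($N{\left(r,j \right)} = \left(r + 143\right) - 9 = \left(143 + r\right) - 9 = 134 + r$)
$o{\left(X \right)} = X^{2}$
$\frac{-206126 + 342231}{o{\left(-176 \right)} + N{\left(G,-238 \right)}} = \frac{-206126 + 342231}{\left(-176\right)^{2} + \left(134 - \frac{10063}{3311}\right)} = \frac{136105}{30976 + \frac{433611}{3311}} = \frac{136105}{\frac{102995147}{3311}} = 136105 \cdot \frac{3311}{102995147} = \frac{450643655}{102995147}$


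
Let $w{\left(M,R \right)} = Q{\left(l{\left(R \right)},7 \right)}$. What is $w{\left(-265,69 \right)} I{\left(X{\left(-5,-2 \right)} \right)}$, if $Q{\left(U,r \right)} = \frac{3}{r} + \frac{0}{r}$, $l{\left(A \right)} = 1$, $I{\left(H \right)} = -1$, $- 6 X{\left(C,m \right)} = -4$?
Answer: $- \frac{3}{7} \approx -0.42857$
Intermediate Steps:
$X{\left(C,m \right)} = \frac{2}{3}$ ($X{\left(C,m \right)} = \left(- \frac{1}{6}\right) \left(-4\right) = \frac{2}{3}$)
$Q{\left(U,r \right)} = \frac{3}{r}$ ($Q{\left(U,r \right)} = \frac{3}{r} + 0 = \frac{3}{r}$)
$w{\left(M,R \right)} = \frac{3}{7}$
$w{\left(-265,69 \right)} I{\left(X{\left(-5,-2 \right)} \right)} = \frac{3}{7} \left(-1\right) = - \frac{3}{7}$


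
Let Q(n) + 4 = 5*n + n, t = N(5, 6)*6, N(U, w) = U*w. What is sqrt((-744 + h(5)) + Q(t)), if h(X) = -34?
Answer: sqrt(298) ≈ 17.263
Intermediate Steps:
t = 180 (t = (5*6)*6 = 30*6 = 180)
Q(n) = -4 + 6*n (Q(n) = -4 + (5*n + n) = -4 + 6*n)
sqrt((-744 + h(5)) + Q(t)) = sqrt((-744 - 34) + (-4 + 6*180)) = sqrt(-778 + (-4 + 1080)) = sqrt(-778 + 1076) = sqrt(298)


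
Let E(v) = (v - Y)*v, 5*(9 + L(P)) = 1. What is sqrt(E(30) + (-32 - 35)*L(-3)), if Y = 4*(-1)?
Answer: 4*sqrt(2515)/5 ≈ 40.120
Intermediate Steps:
Y = -4
L(P) = -44/5 (L(P) = -9 + (1/5)*1 = -9 + 1/5 = -44/5)
E(v) = v*(4 + v) (E(v) = (v - 1*(-4))*v = (v + 4)*v = (4 + v)*v = v*(4 + v))
sqrt(E(30) + (-32 - 35)*L(-3)) = sqrt(30*(4 + 30) + (-32 - 35)*(-44/5)) = sqrt(30*34 - 67*(-44/5)) = sqrt(1020 + 2948/5) = sqrt(8048/5) = 4*sqrt(2515)/5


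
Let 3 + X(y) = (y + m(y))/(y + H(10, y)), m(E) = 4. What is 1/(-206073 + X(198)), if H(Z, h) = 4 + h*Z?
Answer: -1091/224828815 ≈ -4.8526e-6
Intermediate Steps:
H(Z, h) = 4 + Z*h
X(y) = -3 + (4 + y)/(4 + 11*y) (X(y) = -3 + (y + 4)/(y + (4 + 10*y)) = -3 + (4 + y)/(4 + 11*y))
1/(-206073 + X(198)) = 1/(-206073 + 8*(-1 - 4*198)/(4 + 11*198)) = 1/(-206073 + 8*(-1 - 792)/(4 + 2178)) = 1/(-206073 + 8*(-793)/2182) = 1/(-206073 + 8*(1/2182)*(-793)) = 1/(-206073 - 3172/1091) = 1/(-224828815/1091) = -1091/224828815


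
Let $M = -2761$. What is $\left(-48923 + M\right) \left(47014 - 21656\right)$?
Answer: $-1310602872$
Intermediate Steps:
$\left(-48923 + M\right) \left(47014 - 21656\right) = \left(-48923 - 2761\right) \left(47014 - 21656\right) = \left(-51684\right) 25358 = -1310602872$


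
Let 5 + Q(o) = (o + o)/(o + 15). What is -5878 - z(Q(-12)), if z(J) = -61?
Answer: -5817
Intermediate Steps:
Q(o) = -5 + 2*o/(15 + o) (Q(o) = -5 + (o + o)/(o + 15) = -5 + (2*o)/(15 + o) = -5 + 2*o/(15 + o))
-5878 - z(Q(-12)) = -5878 - 1*(-61) = -5878 + 61 = -5817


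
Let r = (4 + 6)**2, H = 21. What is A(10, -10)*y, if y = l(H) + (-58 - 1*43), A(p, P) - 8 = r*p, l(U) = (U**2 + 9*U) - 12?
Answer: 521136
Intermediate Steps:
r = 100 (r = 10**2 = 100)
l(U) = -12 + U**2 + 9*U
A(p, P) = 8 + 100*p
y = 517 (y = (-12 + 21**2 + 9*21) + (-58 - 1*43) = (-12 + 441 + 189) + (-58 - 43) = 618 - 101 = 517)
A(10, -10)*y = (8 + 100*10)*517 = (8 + 1000)*517 = 1008*517 = 521136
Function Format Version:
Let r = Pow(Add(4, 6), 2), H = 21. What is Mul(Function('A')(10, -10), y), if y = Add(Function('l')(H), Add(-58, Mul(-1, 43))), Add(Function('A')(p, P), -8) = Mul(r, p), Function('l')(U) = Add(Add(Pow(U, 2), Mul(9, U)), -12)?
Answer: 521136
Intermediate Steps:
r = 100 (r = Pow(10, 2) = 100)
Function('l')(U) = Add(-12, Pow(U, 2), Mul(9, U))
Function('A')(p, P) = Add(8, Mul(100, p))
y = 517 (y = Add(Add(-12, Pow(21, 2), Mul(9, 21)), Add(-58, Mul(-1, 43))) = Add(Add(-12, 441, 189), Add(-58, -43)) = Add(618, -101) = 517)
Mul(Function('A')(10, -10), y) = Mul(Add(8, Mul(100, 10)), 517) = Mul(Add(8, 1000), 517) = Mul(1008, 517) = 521136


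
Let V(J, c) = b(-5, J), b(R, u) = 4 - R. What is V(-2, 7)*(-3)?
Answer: -27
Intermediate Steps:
V(J, c) = 9 (V(J, c) = 4 - 1*(-5) = 4 + 5 = 9)
V(-2, 7)*(-3) = 9*(-3) = -27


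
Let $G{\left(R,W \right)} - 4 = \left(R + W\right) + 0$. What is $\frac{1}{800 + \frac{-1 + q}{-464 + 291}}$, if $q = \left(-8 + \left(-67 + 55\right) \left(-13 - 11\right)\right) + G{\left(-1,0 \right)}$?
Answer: $\frac{173}{138118} \approx 0.0012526$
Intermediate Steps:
$G{\left(R,W \right)} = 4 + R + W$ ($G{\left(R,W \right)} = 4 + \left(\left(R + W\right) + 0\right) = 4 + \left(R + W\right) = 4 + R + W$)
$q = 283$ ($q = \left(-8 + \left(-67 + 55\right) \left(-13 - 11\right)\right) + \left(4 - 1 + 0\right) = \left(-8 - -288\right) + 3 = \left(-8 + 288\right) + 3 = 280 + 3 = 283$)
$\frac{1}{800 + \frac{-1 + q}{-464 + 291}} = \frac{1}{800 + \frac{-1 + 283}{-464 + 291}} = \frac{1}{800 + \frac{282}{-173}} = \frac{1}{800 + 282 \left(- \frac{1}{173}\right)} = \frac{1}{800 - \frac{282}{173}} = \frac{1}{\frac{138118}{173}} = \frac{173}{138118}$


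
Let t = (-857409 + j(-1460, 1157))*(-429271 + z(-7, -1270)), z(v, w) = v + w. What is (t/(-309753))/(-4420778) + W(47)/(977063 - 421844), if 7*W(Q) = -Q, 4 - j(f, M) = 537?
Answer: 79753525420824385/295667835568445529 ≈ 0.26974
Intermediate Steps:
j(f, M) = -533 (j(f, M) = 4 - 1*537 = 4 - 537 = -533)
W(Q) = -Q/7 (W(Q) = (-Q)/7 = -Q/7)
t = 369385212216 (t = (-857409 - 533)*(-429271 + (-7 - 1270)) = -857942*(-429271 - 1277) = -857942*(-430548) = 369385212216)
(t/(-309753))/(-4420778) + W(47)/(977063 - 421844) = (369385212216/(-309753))/(-4420778) + (-⅐*47)/(977063 - 421844) = (369385212216*(-1/309753))*(-1/4420778) - 47/7/555219 = -123128404072/103251*(-1/4420778) - 47/7*1/555219 = 61564202036/228224874639 - 47/3886533 = 79753525420824385/295667835568445529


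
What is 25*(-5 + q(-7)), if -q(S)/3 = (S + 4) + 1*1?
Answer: 25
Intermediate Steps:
q(S) = -15 - 3*S (q(S) = -3*((S + 4) + 1*1) = -3*((4 + S) + 1) = -3*(5 + S) = -15 - 3*S)
25*(-5 + q(-7)) = 25*(-5 + (-15 - 3*(-7))) = 25*(-5 + (-15 + 21)) = 25*(-5 + 6) = 25*1 = 25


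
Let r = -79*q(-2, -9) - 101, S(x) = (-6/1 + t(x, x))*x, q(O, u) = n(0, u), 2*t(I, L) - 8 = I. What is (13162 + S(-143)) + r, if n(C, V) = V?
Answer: 48565/2 ≈ 24283.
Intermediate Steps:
t(I, L) = 4 + I/2
q(O, u) = u
S(x) = x*(-2 + x/2) (S(x) = (-6/1 + (4 + x/2))*x = (-6*1 + (4 + x/2))*x = (-6 + (4 + x/2))*x = (-2 + x/2)*x = x*(-2 + x/2))
r = 610 (r = -79*(-9) - 101 = 711 - 101 = 610)
(13162 + S(-143)) + r = (13162 + (1/2)*(-143)*(-4 - 143)) + 610 = (13162 + (1/2)*(-143)*(-147)) + 610 = (13162 + 21021/2) + 610 = 47345/2 + 610 = 48565/2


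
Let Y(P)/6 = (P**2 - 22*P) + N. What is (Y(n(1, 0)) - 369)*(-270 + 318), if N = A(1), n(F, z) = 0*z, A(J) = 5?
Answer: -16272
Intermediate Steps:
n(F, z) = 0
N = 5
Y(P) = 30 - 132*P + 6*P**2 (Y(P) = 6*((P**2 - 22*P) + 5) = 6*(5 + P**2 - 22*P) = 30 - 132*P + 6*P**2)
(Y(n(1, 0)) - 369)*(-270 + 318) = ((30 - 132*0 + 6*0**2) - 369)*(-270 + 318) = ((30 + 0 + 6*0) - 369)*48 = ((30 + 0 + 0) - 369)*48 = (30 - 369)*48 = -339*48 = -16272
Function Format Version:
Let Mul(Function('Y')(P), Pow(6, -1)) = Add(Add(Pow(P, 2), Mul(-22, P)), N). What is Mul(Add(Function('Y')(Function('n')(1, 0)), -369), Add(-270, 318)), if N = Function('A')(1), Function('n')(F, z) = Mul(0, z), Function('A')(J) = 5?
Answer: -16272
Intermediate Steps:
Function('n')(F, z) = 0
N = 5
Function('Y')(P) = Add(30, Mul(-132, P), Mul(6, Pow(P, 2))) (Function('Y')(P) = Mul(6, Add(Add(Pow(P, 2), Mul(-22, P)), 5)) = Mul(6, Add(5, Pow(P, 2), Mul(-22, P))) = Add(30, Mul(-132, P), Mul(6, Pow(P, 2))))
Mul(Add(Function('Y')(Function('n')(1, 0)), -369), Add(-270, 318)) = Mul(Add(Add(30, Mul(-132, 0), Mul(6, Pow(0, 2))), -369), Add(-270, 318)) = Mul(Add(Add(30, 0, Mul(6, 0)), -369), 48) = Mul(Add(Add(30, 0, 0), -369), 48) = Mul(Add(30, -369), 48) = Mul(-339, 48) = -16272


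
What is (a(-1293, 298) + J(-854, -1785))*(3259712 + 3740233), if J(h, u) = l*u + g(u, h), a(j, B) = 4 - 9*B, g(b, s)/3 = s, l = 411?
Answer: -5172084361875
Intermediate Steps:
g(b, s) = 3*s
J(h, u) = 3*h + 411*u (J(h, u) = 411*u + 3*h = 3*h + 411*u)
(a(-1293, 298) + J(-854, -1785))*(3259712 + 3740233) = ((4 - 9*298) + (3*(-854) + 411*(-1785)))*(3259712 + 3740233) = ((4 - 2682) + (-2562 - 733635))*6999945 = (-2678 - 736197)*6999945 = -738875*6999945 = -5172084361875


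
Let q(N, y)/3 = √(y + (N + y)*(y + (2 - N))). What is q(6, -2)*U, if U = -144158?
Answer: -432474*I*√26 ≈ -2.2052e+6*I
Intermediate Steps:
q(N, y) = 3*√(y + (N + y)*(2 + y - N)) (q(N, y) = 3*√(y + (N + y)*(y + (2 - N))) = 3*√(y + (N + y)*(2 + y - N)))
q(6, -2)*U = (3*√((-2)² - 1*6² + 2*6 + 3*(-2)))*(-144158) = (3*√(4 - 1*36 + 12 - 6))*(-144158) = (3*√(4 - 36 + 12 - 6))*(-144158) = (3*√(-26))*(-144158) = (3*(I*√26))*(-144158) = (3*I*√26)*(-144158) = -432474*I*√26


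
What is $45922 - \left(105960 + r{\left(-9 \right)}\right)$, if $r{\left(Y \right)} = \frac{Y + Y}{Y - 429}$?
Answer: $- \frac{4382777}{73} \approx -60038.0$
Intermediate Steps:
$r{\left(Y \right)} = \frac{2 Y}{-429 + Y}$
$45922 - \left(105960 + r{\left(-9 \right)}\right) = 45922 - \left(105960 + 2 \left(-9\right) \frac{1}{-429 - 9}\right) = 45922 - \left(105960 + 2 \left(-9\right) \frac{1}{-438}\right) = 45922 - \left(105960 + 2 \left(-9\right) \left(- \frac{1}{438}\right)\right) = 45922 - \left(105960 + \frac{3}{73}\right) = 45922 - \frac{7735083}{73} = - \frac{4382777}{73}$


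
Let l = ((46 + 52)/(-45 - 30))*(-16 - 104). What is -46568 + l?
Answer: -232056/5 ≈ -46411.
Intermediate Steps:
l = 784/5 (l = (98/(-75))*(-120) = (98*(-1/75))*(-120) = -98/75*(-120) = 784/5 ≈ 156.80)
-46568 + l = -46568 + 784/5 = -232056/5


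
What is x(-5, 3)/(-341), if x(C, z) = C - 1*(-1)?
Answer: 4/341 ≈ 0.011730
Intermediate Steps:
x(C, z) = 1 + C (x(C, z) = C + 1 = 1 + C)
x(-5, 3)/(-341) = (1 - 5)/(-341) = -4*(-1/341) = 4/341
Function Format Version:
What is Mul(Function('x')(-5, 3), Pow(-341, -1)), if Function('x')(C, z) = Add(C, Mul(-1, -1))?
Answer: Rational(4, 341) ≈ 0.011730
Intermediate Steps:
Function('x')(C, z) = Add(1, C) (Function('x')(C, z) = Add(C, 1) = Add(1, C))
Mul(Function('x')(-5, 3), Pow(-341, -1)) = Mul(Add(1, -5), Pow(-341, -1)) = Mul(-4, Rational(-1, 341)) = Rational(4, 341)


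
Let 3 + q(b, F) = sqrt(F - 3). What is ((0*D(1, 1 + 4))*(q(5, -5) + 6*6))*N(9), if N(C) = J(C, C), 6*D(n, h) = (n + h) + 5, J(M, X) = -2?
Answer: 0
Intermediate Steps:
q(b, F) = -3 + sqrt(-3 + F) (q(b, F) = -3 + sqrt(F - 3) = -3 + sqrt(-3 + F))
D(n, h) = 5/6 + h/6 + n/6 (D(n, h) = ((n + h) + 5)/6 = ((h + n) + 5)/6 = (5 + h + n)/6 = 5/6 + h/6 + n/6)
N(C) = -2
((0*D(1, 1 + 4))*(q(5, -5) + 6*6))*N(9) = ((0*(5/6 + (1 + 4)/6 + (1/6)*1))*((-3 + sqrt(-3 - 5)) + 6*6))*(-2) = ((0*(5/6 + (1/6)*5 + 1/6))*((-3 + sqrt(-8)) + 36))*(-2) = ((0*(5/6 + 5/6 + 1/6))*((-3 + 2*I*sqrt(2)) + 36))*(-2) = ((0*(11/6))*(33 + 2*I*sqrt(2)))*(-2) = (0*(33 + 2*I*sqrt(2)))*(-2) = 0*(-2) = 0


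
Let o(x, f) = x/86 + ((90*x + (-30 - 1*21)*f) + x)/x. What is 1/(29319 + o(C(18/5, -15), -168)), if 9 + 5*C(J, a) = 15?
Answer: 215/7858253 ≈ 2.7360e-5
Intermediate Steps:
C(J, a) = 6/5 (C(J, a) = -9/5 + (⅕)*15 = -9/5 + 3 = 6/5)
o(x, f) = x/86 + (-51*f + 91*x)/x (o(x, f) = x*(1/86) + ((90*x + (-30 - 21)*f) + x)/x = x/86 + ((90*x - 51*f) + x)/x = x/86 + ((-51*f + 90*x) + x)/x = x/86 + (-51*f + 91*x)/x)
1/(29319 + o(C(18/5, -15), -168)) = 1/(29319 + (91 + (1/86)*(6/5) - 51*(-168)/6/5)) = 1/(29319 + (91 + 3/215 - 51*(-168)*⅚)) = 1/(29319 + (91 + 3/215 + 7140)) = 1/(29319 + 1554668/215) = 1/(7858253/215) = 215/7858253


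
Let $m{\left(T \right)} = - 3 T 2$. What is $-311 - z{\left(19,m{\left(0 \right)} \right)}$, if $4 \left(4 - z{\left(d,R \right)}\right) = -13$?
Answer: $- \frac{1273}{4} \approx -318.25$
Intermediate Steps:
$m{\left(T \right)} = - 6 T$
$z{\left(d,R \right)} = \frac{29}{4}$ ($z{\left(d,R \right)} = 4 - - \frac{13}{4} = 4 + \frac{13}{4} = \frac{29}{4}$)
$-311 - z{\left(19,m{\left(0 \right)} \right)} = -311 - \frac{29}{4} = - \frac{1273}{4}$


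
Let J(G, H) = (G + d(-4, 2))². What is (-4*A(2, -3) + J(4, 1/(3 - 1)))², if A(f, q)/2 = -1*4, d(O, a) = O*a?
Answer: 2304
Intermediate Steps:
A(f, q) = -8 (A(f, q) = 2*(-1*4) = 2*(-4) = -8)
J(G, H) = (-8 + G)² (J(G, H) = (G - 4*2)² = (G - 8)² = (-8 + G)²)
(-4*A(2, -3) + J(4, 1/(3 - 1)))² = (-4*(-8) + (-8 + 4)²)² = (32 + (-4)²)² = (32 + 16)² = 48² = 2304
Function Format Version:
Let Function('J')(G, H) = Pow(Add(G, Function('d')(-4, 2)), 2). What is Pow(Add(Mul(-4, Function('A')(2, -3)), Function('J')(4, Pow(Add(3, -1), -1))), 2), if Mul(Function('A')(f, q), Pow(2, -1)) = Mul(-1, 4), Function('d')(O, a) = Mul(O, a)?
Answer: 2304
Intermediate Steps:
Function('A')(f, q) = -8 (Function('A')(f, q) = Mul(2, Mul(-1, 4)) = Mul(2, -4) = -8)
Function('J')(G, H) = Pow(Add(-8, G), 2) (Function('J')(G, H) = Pow(Add(G, Mul(-4, 2)), 2) = Pow(Add(G, -8), 2) = Pow(Add(-8, G), 2))
Pow(Add(Mul(-4, Function('A')(2, -3)), Function('J')(4, Pow(Add(3, -1), -1))), 2) = Pow(Add(Mul(-4, -8), Pow(Add(-8, 4), 2)), 2) = Pow(Add(32, Pow(-4, 2)), 2) = Pow(Add(32, 16), 2) = Pow(48, 2) = 2304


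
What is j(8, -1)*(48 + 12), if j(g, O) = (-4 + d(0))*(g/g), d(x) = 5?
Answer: 60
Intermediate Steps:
j(g, O) = 1 (j(g, O) = (-4 + 5)*(g/g) = 1*1 = 1)
j(8, -1)*(48 + 12) = 1*(48 + 12) = 1*60 = 60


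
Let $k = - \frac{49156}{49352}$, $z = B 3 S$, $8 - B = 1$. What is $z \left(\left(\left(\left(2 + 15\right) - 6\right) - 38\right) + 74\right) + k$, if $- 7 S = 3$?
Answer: $- \frac{5231263}{12338} \approx -424.0$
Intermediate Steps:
$S = - \frac{3}{7}$ ($S = \left(- \frac{1}{7}\right) 3 = - \frac{3}{7} \approx -0.42857$)
$B = 7$ ($B = 8 - 1 = 7$)
$z = -9$ ($z = 7 \cdot 3 \left(- \frac{3}{7}\right) = 21 \left(- \frac{3}{7}\right) = -9$)
$k = - \frac{12289}{12338}$ ($k = \left(-49156\right) \frac{1}{49352} = - \frac{12289}{12338} \approx -0.99603$)
$z \left(\left(\left(\left(2 + 15\right) - 6\right) - 38\right) + 74\right) + k = - 9 \left(\left(\left(\left(2 + 15\right) - 6\right) - 38\right) + 74\right) - \frac{12289}{12338} = - 9 \left(\left(\left(17 - 6\right) - 38\right) + 74\right) - \frac{12289}{12338} = - 9 \left(\left(11 - 38\right) + 74\right) - \frac{12289}{12338} = - 9 \left(-27 + 74\right) - \frac{12289}{12338} = \left(-9\right) 47 - \frac{12289}{12338} = -423 - \frac{12289}{12338} = - \frac{5231263}{12338}$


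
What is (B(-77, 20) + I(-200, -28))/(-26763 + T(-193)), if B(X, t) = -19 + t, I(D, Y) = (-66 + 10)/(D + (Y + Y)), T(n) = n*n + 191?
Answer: 13/113888 ≈ 0.00011415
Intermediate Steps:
T(n) = 191 + n**2 (T(n) = n**2 + 191 = 191 + n**2)
I(D, Y) = -56/(D + 2*Y)
(B(-77, 20) + I(-200, -28))/(-26763 + T(-193)) = ((-19 + 20) - 56/(-200 + 2*(-28)))/(-26763 + (191 + (-193)**2)) = (1 - 56/(-200 - 56))/(-26763 + (191 + 37249)) = (1 - 56/(-256))/(-26763 + 37440) = (1 - 56*(-1/256))/10677 = (1 + 7/32)*(1/10677) = (39/32)*(1/10677) = 13/113888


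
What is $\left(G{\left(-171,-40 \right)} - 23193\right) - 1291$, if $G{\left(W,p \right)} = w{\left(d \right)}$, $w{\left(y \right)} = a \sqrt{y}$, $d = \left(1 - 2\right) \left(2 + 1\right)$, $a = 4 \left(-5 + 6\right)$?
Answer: $-24484 + 4 i \sqrt{3} \approx -24484.0 + 6.9282 i$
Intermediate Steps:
$a = 4$ ($a = 4 \cdot 1 = 4$)
$d = -3$ ($d = \left(-1\right) 3 = -3$)
$w{\left(y \right)} = 4 \sqrt{y}$
$G{\left(W,p \right)} = 4 i \sqrt{3}$ ($G{\left(W,p \right)} = 4 \sqrt{-3} = 4 i \sqrt{3}$)
$\left(G{\left(-171,-40 \right)} - 23193\right) - 1291 = \left(4 i \sqrt{3} - 23193\right) - 1291 = \left(-23193 + 4 i \sqrt{3}\right) - 1291 = -24484 + 4 i \sqrt{3}$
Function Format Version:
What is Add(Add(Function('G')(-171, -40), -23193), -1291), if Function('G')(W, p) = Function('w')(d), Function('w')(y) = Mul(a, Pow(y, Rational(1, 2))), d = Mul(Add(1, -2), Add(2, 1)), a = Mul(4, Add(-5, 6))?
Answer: Add(-24484, Mul(4, I, Pow(3, Rational(1, 2)))) ≈ Add(-24484., Mul(6.9282, I))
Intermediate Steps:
a = 4 (a = Mul(4, 1) = 4)
d = -3 (d = Mul(-1, 3) = -3)
Function('w')(y) = Mul(4, Pow(y, Rational(1, 2)))
Function('G')(W, p) = Mul(4, I, Pow(3, Rational(1, 2))) (Function('G')(W, p) = Mul(4, Pow(-3, Rational(1, 2))) = Mul(4, Mul(I, Pow(3, Rational(1, 2)))) = Mul(4, I, Pow(3, Rational(1, 2))))
Add(Add(Function('G')(-171, -40), -23193), -1291) = Add(Add(Mul(4, I, Pow(3, Rational(1, 2))), -23193), -1291) = Add(Add(-23193, Mul(4, I, Pow(3, Rational(1, 2)))), -1291) = Add(-24484, Mul(4, I, Pow(3, Rational(1, 2))))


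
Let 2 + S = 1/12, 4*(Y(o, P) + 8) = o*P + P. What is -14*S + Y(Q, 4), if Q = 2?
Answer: 131/6 ≈ 21.833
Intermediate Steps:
Y(o, P) = -8 + P/4 + P*o/4 (Y(o, P) = -8 + (o*P + P)/4 = -8 + (P*o + P)/4 = -8 + (P + P*o)/4 = -8 + (P/4 + P*o/4) = -8 + P/4 + P*o/4)
S = -23/12 (S = -2 + 1/12 = -23/12 ≈ -1.9167)
-14*S + Y(Q, 4) = -14*(-23/12) + (-8 + (1/4)*4 + (1/4)*4*2) = 161/6 + (-8 + 1 + 2) = 161/6 - 5 = 131/6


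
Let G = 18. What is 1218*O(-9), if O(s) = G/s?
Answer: -2436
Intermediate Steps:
O(s) = 18/s
1218*O(-9) = 1218*(18/(-9)) = 1218*(18*(-⅑)) = 1218*(-2) = -2436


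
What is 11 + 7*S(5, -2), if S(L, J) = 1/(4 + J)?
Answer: 29/2 ≈ 14.500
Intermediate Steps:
11 + 7*S(5, -2) = 11 + 7/(4 - 2) = 11 + 7/2 = 29/2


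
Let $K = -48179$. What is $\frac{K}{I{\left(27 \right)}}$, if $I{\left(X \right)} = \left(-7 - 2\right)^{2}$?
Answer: $- \frac{48179}{81} \approx -594.8$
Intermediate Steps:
$I{\left(X \right)} = 81$ ($I{\left(X \right)} = \left(-9\right)^{2} = 81$)
$\frac{K}{I{\left(27 \right)}} = - \frac{48179}{81}$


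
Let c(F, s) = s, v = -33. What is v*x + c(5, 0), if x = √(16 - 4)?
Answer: -66*√3 ≈ -114.32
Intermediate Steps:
x = 2*√3 (x = √12 = 2*√3 ≈ 3.4641)
v*x + c(5, 0) = -66*√3 + 0 = -66*√3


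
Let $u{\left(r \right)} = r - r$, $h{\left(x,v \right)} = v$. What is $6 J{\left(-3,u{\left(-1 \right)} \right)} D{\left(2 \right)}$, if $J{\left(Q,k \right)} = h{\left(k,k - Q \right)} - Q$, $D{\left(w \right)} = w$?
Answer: $72$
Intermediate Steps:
$u{\left(r \right)} = 0$
$J{\left(Q,k \right)} = k - 2 Q$ ($J{\left(Q,k \right)} = \left(k - Q\right) - Q = k - 2 Q$)
$6 J{\left(-3,u{\left(-1 \right)} \right)} D{\left(2 \right)} = 6 \left(0 - -6\right) 2 = 6 \left(0 + 6\right) 2 = 6 \cdot 6 \cdot 2 = 36 \cdot 2 = 72$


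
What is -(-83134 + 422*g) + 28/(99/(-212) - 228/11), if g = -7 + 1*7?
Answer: 4108832654/49425 ≈ 83133.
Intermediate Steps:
g = 0 (g = -7 + 7 = 0)
-(-83134 + 422*g) + 28/(99/(-212) - 228/11) = -422/(1/(-197 + 0)) + 28/(99/(-212) - 228/11) = -422/(1/(-197)) + 28/(99*(-1/212) - 228*1/11) = -422/(-1/197) + 28/(-99/212 - 228/11) = -422*(-197) + 28/(-49425/2332) = 83134 + 28*(-2332/49425) = 83134 - 65296/49425 = 4108832654/49425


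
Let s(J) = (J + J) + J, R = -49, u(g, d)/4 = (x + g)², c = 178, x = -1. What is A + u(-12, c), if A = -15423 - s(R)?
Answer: -14600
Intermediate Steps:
u(g, d) = 4*(-1 + g)²
s(J) = 3*J (s(J) = 2*J + J = 3*J)
A = -15276 (A = -15423 - 3*(-49) = -15423 - 1*(-147) = -15423 + 147 = -15276)
A + u(-12, c) = -15276 + 4*(-1 - 12)² = -15276 + 4*(-13)² = -15276 + 4*169 = -15276 + 676 = -14600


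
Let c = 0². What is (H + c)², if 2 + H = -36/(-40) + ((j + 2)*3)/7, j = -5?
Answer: 27889/4900 ≈ 5.6916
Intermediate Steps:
c = 0
H = -167/70 (H = -2 + (-36/(-40) + ((-5 + 2)*3)/7) = -2 + (-36*(-1/40) - 3*3*(⅐)) = -2 + (9/10 - 9*⅐) = -2 + (9/10 - 9/7) = -2 - 27/70 = -167/70 ≈ -2.3857)
(H + c)² = (-167/70 + 0)² = (-167/70)² = 27889/4900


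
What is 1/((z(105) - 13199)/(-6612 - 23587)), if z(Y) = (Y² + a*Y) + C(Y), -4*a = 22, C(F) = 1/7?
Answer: 32522/2963 ≈ 10.976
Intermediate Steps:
C(F) = ⅐
a = -11/2 (a = -¼*22 = -11/2 ≈ -5.5000)
z(Y) = ⅐ + Y² - 11*Y/2 (z(Y) = (Y² - 11*Y/2) + ⅐ = ⅐ + Y² - 11*Y/2)
1/((z(105) - 13199)/(-6612 - 23587)) = 1/(((⅐ + 105² - 11/2*105) - 13199)/(-6612 - 23587)) = 1/(((⅐ + 11025 - 1155/2) - 13199)/(-30199)) = 1/((146267/14 - 13199)*(-1/30199)) = 1/(-38519/14*(-1/30199)) = 1/(2963/32522) = 32522/2963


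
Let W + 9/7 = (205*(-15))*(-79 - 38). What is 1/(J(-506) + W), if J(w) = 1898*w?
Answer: -7/4204300 ≈ -1.6650e-6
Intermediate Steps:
W = 2518416/7 (W = -9/7 + (205*(-15))*(-79 - 38) = -9/7 - 3075*(-117) = -9/7 + 359775 = 2518416/7 ≈ 3.5977e+5)
1/(J(-506) + W) = 1/(1898*(-506) + 2518416/7) = 1/(-960388 + 2518416/7) = 1/(-4204300/7) = -7/4204300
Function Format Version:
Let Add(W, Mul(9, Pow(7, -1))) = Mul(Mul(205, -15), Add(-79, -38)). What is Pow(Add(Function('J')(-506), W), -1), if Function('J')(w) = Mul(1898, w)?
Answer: Rational(-7, 4204300) ≈ -1.6650e-6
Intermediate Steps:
W = Rational(2518416, 7) (W = Add(Rational(-9, 7), Mul(Mul(205, -15), Add(-79, -38))) = Add(Rational(-9, 7), Mul(-3075, -117)) = Add(Rational(-9, 7), 359775) = Rational(2518416, 7) ≈ 3.5977e+5)
Pow(Add(Function('J')(-506), W), -1) = Pow(Add(Mul(1898, -506), Rational(2518416, 7)), -1) = Pow(Add(-960388, Rational(2518416, 7)), -1) = Pow(Rational(-4204300, 7), -1) = Rational(-7, 4204300)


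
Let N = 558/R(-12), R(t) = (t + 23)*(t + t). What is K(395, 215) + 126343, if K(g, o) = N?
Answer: 5558999/44 ≈ 1.2634e+5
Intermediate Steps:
R(t) = 2*t*(23 + t) (R(t) = (23 + t)*(2*t) = 2*t*(23 + t))
N = -93/44 (N = 558/((2*(-12)*(23 - 12))) = 558/((2*(-12)*11)) = 558/(-264) = 558*(-1/264) = -93/44 ≈ -2.1136)
K(g, o) = -93/44
K(395, 215) + 126343 = -93/44 + 126343 = 5558999/44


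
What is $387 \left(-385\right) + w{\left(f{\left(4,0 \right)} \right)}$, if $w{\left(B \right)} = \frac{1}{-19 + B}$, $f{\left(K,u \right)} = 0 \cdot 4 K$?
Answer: $- \frac{2830906}{19} \approx -1.49 \cdot 10^{5}$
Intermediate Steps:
$f{\left(K,u \right)} = 0$ ($f{\left(K,u \right)} = 0 K = 0$)
$387 \left(-385\right) + w{\left(f{\left(4,0 \right)} \right)} = 387 \left(-385\right) + \frac{1}{-19 + 0} = -148995 + \frac{1}{-19} = -148995 - \frac{1}{19} = - \frac{2830906}{19}$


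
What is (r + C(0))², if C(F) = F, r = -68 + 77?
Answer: 81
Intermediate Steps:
r = 9
(r + C(0))² = (9 + 0)² = 9² = 81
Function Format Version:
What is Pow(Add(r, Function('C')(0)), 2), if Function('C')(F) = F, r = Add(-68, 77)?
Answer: 81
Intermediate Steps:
r = 9
Pow(Add(r, Function('C')(0)), 2) = Pow(Add(9, 0), 2) = Pow(9, 2) = 81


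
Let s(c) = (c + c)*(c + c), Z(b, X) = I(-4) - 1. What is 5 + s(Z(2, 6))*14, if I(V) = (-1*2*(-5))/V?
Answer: 691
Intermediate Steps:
I(V) = 10/V (I(V) = (-2*(-5))/V = 10/V)
Z(b, X) = -7/2 (Z(b, X) = 10/(-4) - 1 = 10*(-¼) - 1 = -5/2 - 1 = -7/2)
s(c) = 4*c² (s(c) = (2*c)*(2*c) = 4*c²)
5 + s(Z(2, 6))*14 = 5 + (4*(-7/2)²)*14 = 5 + (4*(49/4))*14 = 5 + 49*14 = 5 + 686 = 691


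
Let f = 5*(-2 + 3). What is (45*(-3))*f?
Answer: -675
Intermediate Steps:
f = 5 (f = 5*1 = 5)
(45*(-3))*f = (45*(-3))*5 = -135*5 = -675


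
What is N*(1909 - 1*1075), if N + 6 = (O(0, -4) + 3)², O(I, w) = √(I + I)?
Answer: 2502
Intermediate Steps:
O(I, w) = √2*√I (O(I, w) = √(2*I) = √2*√I)
N = 3 (N = -6 + (√2*√0 + 3)² = -6 + (√2*0 + 3)² = -6 + (0 + 3)² = -6 + 3² = -6 + 9 = 3)
N*(1909 - 1*1075) = 3*(1909 - 1*1075) = 3*(1909 - 1075) = 3*834 = 2502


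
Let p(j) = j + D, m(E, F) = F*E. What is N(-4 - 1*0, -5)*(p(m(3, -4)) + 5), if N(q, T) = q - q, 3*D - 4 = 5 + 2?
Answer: 0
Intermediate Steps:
m(E, F) = E*F
D = 11/3 (D = 4/3 + (5 + 2)/3 = 4/3 + (⅓)*7 = 4/3 + 7/3 = 11/3 ≈ 3.6667)
N(q, T) = 0
p(j) = 11/3 + j (p(j) = j + 11/3 = 11/3 + j)
N(-4 - 1*0, -5)*(p(m(3, -4)) + 5) = 0*((11/3 + 3*(-4)) + 5) = 0*((11/3 - 12) + 5) = 0*(-25/3 + 5) = 0*(-10/3) = 0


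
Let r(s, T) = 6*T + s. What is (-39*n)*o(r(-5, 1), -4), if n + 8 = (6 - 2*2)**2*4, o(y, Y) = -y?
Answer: 312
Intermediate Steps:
r(s, T) = s + 6*T
n = 8 (n = -8 + (6 - 2*2)**2*4 = -8 + (6 - 4)**2*4 = -8 + 2**2*4 = -8 + 4*4 = -8 + 16 = 8)
(-39*n)*o(r(-5, 1), -4) = (-39*8)*(-(-5 + 6*1)) = -(-312)*(-5 + 6) = -(-312) = -312*(-1) = 312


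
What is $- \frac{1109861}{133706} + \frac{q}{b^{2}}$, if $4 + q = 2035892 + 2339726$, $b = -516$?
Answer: $\frac{24128224589}{2966668728} \approx 8.1331$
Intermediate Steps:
$q = 4375614$ ($q = -4 + \left(2035892 + 2339726\right) = -4 + 4375618 = 4375614$)
$- \frac{1109861}{133706} + \frac{q}{b^{2}} = - \frac{1109861}{133706} + \frac{4375614}{\left(-516\right)^{2}} = \left(-1109861\right) \frac{1}{133706} + \frac{4375614}{266256} = - \frac{1109861}{133706} + 4375614 \cdot \frac{1}{266256} = - \frac{1109861}{133706} + \frac{729269}{44376} = \frac{24128224589}{2966668728}$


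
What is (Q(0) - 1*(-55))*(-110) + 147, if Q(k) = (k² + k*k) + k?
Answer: -5903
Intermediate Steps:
Q(k) = k + 2*k² (Q(k) = (k² + k²) + k = 2*k² + k = k + 2*k²)
(Q(0) - 1*(-55))*(-110) + 147 = (0*(1 + 2*0) - 1*(-55))*(-110) + 147 = (0*(1 + 0) + 55)*(-110) + 147 = (0*1 + 55)*(-110) + 147 = (0 + 55)*(-110) + 147 = 55*(-110) + 147 = -6050 + 147 = -5903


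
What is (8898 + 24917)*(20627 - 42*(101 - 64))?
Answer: 644953495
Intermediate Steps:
(8898 + 24917)*(20627 - 42*(101 - 64)) = 33815*(20627 - 42*37) = 33815*(20627 - 1554) = 33815*19073 = 644953495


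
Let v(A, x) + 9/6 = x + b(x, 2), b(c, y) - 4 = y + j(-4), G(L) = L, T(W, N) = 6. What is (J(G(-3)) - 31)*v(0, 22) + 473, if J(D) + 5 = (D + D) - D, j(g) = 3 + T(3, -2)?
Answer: -1823/2 ≈ -911.50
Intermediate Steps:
j(g) = 9 (j(g) = 3 + 6 = 9)
b(c, y) = 13 + y (b(c, y) = 4 + (y + 9) = 4 + (9 + y) = 13 + y)
v(A, x) = 27/2 + x (v(A, x) = -3/2 + (x + (13 + 2)) = -3/2 + (x + 15) = -3/2 + (15 + x) = 27/2 + x)
J(D) = -5 + D (J(D) = -5 + ((D + D) - D) = -5 + (2*D - D) = -5 + D)
(J(G(-3)) - 31)*v(0, 22) + 473 = ((-5 - 3) - 31)*(27/2 + 22) + 473 = (-8 - 31)*(71/2) + 473 = -39*71/2 + 473 = -2769/2 + 473 = -1823/2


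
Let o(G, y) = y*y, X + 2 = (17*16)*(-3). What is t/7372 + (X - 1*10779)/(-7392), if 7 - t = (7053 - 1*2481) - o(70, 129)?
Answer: 43689719/13623456 ≈ 3.2069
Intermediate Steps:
X = -818 (X = -2 + (17*16)*(-3) = -2 + 272*(-3) = -2 - 816 = -818)
o(G, y) = y**2
t = 12076 (t = 7 - ((7053 - 1*2481) - 1*129**2) = 7 - ((7053 - 2481) - 1*16641) = 7 - (4572 - 16641) = 7 - 1*(-12069) = 7 + 12069 = 12076)
t/7372 + (X - 1*10779)/(-7392) = 12076/7372 + (-818 - 1*10779)/(-7392) = 12076*(1/7372) + (-818 - 10779)*(-1/7392) = 3019/1843 - 11597*(-1/7392) = 3019/1843 + 11597/7392 = 43689719/13623456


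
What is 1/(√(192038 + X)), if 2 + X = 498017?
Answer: √690053/690053 ≈ 0.0012038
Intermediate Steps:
X = 498015 (X = -2 + 498017 = 498015)
1/(√(192038 + X)) = 1/(√(192038 + 498015)) = 1/(√690053) = √690053/690053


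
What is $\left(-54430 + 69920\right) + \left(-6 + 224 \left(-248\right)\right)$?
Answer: $-40068$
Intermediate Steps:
$\left(-54430 + 69920\right) + \left(-6 + 224 \left(-248\right)\right) = 15490 - 55558 = -40068$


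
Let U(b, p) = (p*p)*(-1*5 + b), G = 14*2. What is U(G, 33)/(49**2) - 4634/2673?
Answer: 55824397/6417873 ≈ 8.6983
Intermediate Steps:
G = 28
U(b, p) = p**2*(-5 + b)
U(G, 33)/(49**2) - 4634/2673 = (33**2*(-5 + 28))/(49**2) - 4634/2673 = (1089*23)/2401 - 4634*1/2673 = 25047*(1/2401) - 4634/2673 = 25047/2401 - 4634/2673 = 55824397/6417873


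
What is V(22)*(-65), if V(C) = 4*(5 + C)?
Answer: -7020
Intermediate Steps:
V(C) = 20 + 4*C
V(22)*(-65) = (20 + 4*22)*(-65) = (20 + 88)*(-65) = 108*(-65) = -7020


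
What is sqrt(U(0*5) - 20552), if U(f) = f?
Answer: 2*I*sqrt(5138) ≈ 143.36*I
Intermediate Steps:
sqrt(U(0*5) - 20552) = sqrt(0*5 - 20552) = sqrt(0 - 20552) = sqrt(-20552) = 2*I*sqrt(5138)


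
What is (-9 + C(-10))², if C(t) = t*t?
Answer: 8281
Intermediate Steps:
C(t) = t²
(-9 + C(-10))² = (-9 + (-10)²)² = (-9 + 100)² = 91² = 8281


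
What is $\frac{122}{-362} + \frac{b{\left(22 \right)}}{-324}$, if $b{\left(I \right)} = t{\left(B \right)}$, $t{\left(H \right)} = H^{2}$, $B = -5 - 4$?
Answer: $- \frac{425}{724} \approx -0.58702$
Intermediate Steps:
$B = -9$ ($B = -5 - 4 = -9$)
$b{\left(I \right)} = 81$ ($b{\left(I \right)} = \left(-9\right)^{2} = 81$)
$\frac{122}{-362} + \frac{b{\left(22 \right)}}{-324} = \frac{122}{-362} + \frac{81}{-324} = 122 \left(- \frac{1}{362}\right) + 81 \left(- \frac{1}{324}\right) = - \frac{61}{181} - \frac{1}{4} = - \frac{425}{724}$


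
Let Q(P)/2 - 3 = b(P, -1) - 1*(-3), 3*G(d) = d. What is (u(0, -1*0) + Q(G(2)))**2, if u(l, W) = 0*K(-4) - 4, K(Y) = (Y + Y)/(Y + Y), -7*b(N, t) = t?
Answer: 3364/49 ≈ 68.653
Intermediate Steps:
G(d) = d/3
b(N, t) = -t/7
K(Y) = 1 (K(Y) = (2*Y)/((2*Y)) = (2*Y)*(1/(2*Y)) = 1)
Q(P) = 86/7 (Q(P) = 6 + 2*(-1/7*(-1) - 1*(-3)) = 6 + 2*(1/7 + 3) = 6 + 2*(22/7) = 6 + 44/7 = 86/7)
u(l, W) = -4 (u(l, W) = 0*1 - 4 = 0 - 4 = -4)
(u(0, -1*0) + Q(G(2)))**2 = (-4 + 86/7)**2 = (58/7)**2 = 3364/49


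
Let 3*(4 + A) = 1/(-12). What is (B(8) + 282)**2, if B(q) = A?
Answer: 100140049/1296 ≈ 77269.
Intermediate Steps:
A = -145/36 (A = -4 + (1/3)/(-12) = -4 + (1/3)*(-1/12) = -4 - 1/36 = -145/36 ≈ -4.0278)
B(q) = -145/36
(B(8) + 282)**2 = (-145/36 + 282)**2 = (10007/36)**2 = 100140049/1296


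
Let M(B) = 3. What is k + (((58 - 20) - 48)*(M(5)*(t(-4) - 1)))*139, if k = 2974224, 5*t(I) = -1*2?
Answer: 2980062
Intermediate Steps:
t(I) = -⅖ (t(I) = (-1*2)/5 = (⅕)*(-2) = -⅖)
k + (((58 - 20) - 48)*(M(5)*(t(-4) - 1)))*139 = 2974224 + (((58 - 20) - 48)*(3*(-⅖ - 1)))*139 = 2974224 + ((38 - 48)*(3*(-7/5)))*139 = 2974224 - 10*(-21/5)*139 = 2974224 + 42*139 = 2974224 + 5838 = 2980062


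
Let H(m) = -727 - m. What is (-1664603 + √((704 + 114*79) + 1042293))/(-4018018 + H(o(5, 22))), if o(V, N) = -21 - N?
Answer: 1664603/4018702 - √1052003/4018702 ≈ 0.41396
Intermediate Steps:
(-1664603 + √((704 + 114*79) + 1042293))/(-4018018 + H(o(5, 22))) = (-1664603 + √((704 + 114*79) + 1042293))/(-4018018 + (-727 - (-21 - 1*22))) = (-1664603 + √((704 + 9006) + 1042293))/(-4018018 + (-727 - (-21 - 22))) = (-1664603 + √(9710 + 1042293))/(-4018018 + (-727 - 1*(-43))) = (-1664603 + √1052003)/(-4018018 + (-727 + 43)) = (-1664603 + √1052003)/(-4018018 - 684) = (-1664603 + √1052003)/(-4018702) = (-1664603 + √1052003)*(-1/4018702) = 1664603/4018702 - √1052003/4018702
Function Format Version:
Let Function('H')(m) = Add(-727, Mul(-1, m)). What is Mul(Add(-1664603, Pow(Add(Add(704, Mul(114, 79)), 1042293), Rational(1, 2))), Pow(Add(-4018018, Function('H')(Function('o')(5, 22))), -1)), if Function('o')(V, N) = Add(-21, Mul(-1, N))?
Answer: Add(Rational(1664603, 4018702), Mul(Rational(-1, 4018702), Pow(1052003, Rational(1, 2)))) ≈ 0.41396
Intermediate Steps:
Mul(Add(-1664603, Pow(Add(Add(704, Mul(114, 79)), 1042293), Rational(1, 2))), Pow(Add(-4018018, Function('H')(Function('o')(5, 22))), -1)) = Mul(Add(-1664603, Pow(Add(Add(704, Mul(114, 79)), 1042293), Rational(1, 2))), Pow(Add(-4018018, Add(-727, Mul(-1, Add(-21, Mul(-1, 22))))), -1)) = Mul(Add(-1664603, Pow(Add(Add(704, 9006), 1042293), Rational(1, 2))), Pow(Add(-4018018, Add(-727, Mul(-1, Add(-21, -22)))), -1)) = Mul(Add(-1664603, Pow(Add(9710, 1042293), Rational(1, 2))), Pow(Add(-4018018, Add(-727, Mul(-1, -43))), -1)) = Mul(Add(-1664603, Pow(1052003, Rational(1, 2))), Pow(Add(-4018018, Add(-727, 43)), -1)) = Mul(Add(-1664603, Pow(1052003, Rational(1, 2))), Pow(Add(-4018018, -684), -1)) = Mul(Add(-1664603, Pow(1052003, Rational(1, 2))), Pow(-4018702, -1)) = Mul(Add(-1664603, Pow(1052003, Rational(1, 2))), Rational(-1, 4018702)) = Add(Rational(1664603, 4018702), Mul(Rational(-1, 4018702), Pow(1052003, Rational(1, 2))))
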